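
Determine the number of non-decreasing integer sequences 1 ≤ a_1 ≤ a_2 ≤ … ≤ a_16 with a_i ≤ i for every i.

35357670

Such sub-staircase sequences of length n are counted by C_n; here n = 16.
C_16 = 35357670.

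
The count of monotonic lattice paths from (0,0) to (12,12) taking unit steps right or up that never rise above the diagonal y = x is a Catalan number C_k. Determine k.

12

Sub-diagonal monotone paths from (0,0) to (12,12) biject with Dyck paths of semilength 12, giving C_12.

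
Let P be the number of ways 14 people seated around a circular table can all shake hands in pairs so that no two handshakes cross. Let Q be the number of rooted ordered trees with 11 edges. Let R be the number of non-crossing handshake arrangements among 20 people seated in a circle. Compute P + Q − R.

With 14 = 2·7 people, non-crossing handshake pairings are non-crossing perfect matchings on a circle, counted by C_7. So P = C_7 = 429.
A rooted plane tree with 11 edges has 12 nodes, and the count is C_11. So Q = C_11 = 58786.
With 20 = 2·10 people, non-crossing handshake pairings are non-crossing perfect matchings on a circle, counted by C_10. So R = C_10 = 16796.
P + Q − R = 429 + 58786 − 16796 = 42419.

42419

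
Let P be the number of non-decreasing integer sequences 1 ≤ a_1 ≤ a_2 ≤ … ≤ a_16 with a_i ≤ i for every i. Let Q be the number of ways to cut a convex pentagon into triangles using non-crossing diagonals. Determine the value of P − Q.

35357665

Weakly increasing sequences with a_i ≤ i biject with Dyck paths of semilength 16, so there are C_16. So P = C_16 = 35357670.
The number of triangulations of a 5-gon is the Catalan number C_3 (index = sides − 2). So Q = C_3 = 5.
P − Q = 35357670 − 5 = 35357665.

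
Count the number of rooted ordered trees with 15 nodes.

2674440

A rooted plane tree on 15 nodes has 14 edges, and such trees are counted by C_14.
C_14 = C_13 · 2(2·13+1)/(13+2) = 742900 · 54/15 = 2674440.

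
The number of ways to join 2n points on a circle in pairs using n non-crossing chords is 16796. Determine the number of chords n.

10

Non-crossing pairings of 2n points on a circle are counted by C_n; 16796 = C_10.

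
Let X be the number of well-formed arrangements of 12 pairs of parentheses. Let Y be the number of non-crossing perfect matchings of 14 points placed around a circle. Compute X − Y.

With 12 pairs the number of balanced bracket strings is the Catalan number C_12. So X = C_12 = 208012.
Pairing 14 circle points by 7 non-crossing chords gives C_7 matchings. So Y = C_7 = 429.
X − Y = 208012 − 429 = 207583.

207583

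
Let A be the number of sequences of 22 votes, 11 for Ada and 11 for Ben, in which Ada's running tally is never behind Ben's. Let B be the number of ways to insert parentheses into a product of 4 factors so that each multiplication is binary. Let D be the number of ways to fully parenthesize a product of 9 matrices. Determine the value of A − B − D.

Ballot sequences with n votes each where one side never trails are Dyck words, counted by C_n; here n = 11. So A = C_11 = 58786.
Ways to associate a product of 4 factors correspond to binary trees on 4 leaves, so the count is C_3. So B = C_3 = 5.
Parenthesizations of m factors correspond to full binary trees with m leaves, counted by C_{m−1}; m = 9 gives C_8. So D = C_8 = 1430.
A − B − D = 58786 − 5 − 1430 = 57351.

57351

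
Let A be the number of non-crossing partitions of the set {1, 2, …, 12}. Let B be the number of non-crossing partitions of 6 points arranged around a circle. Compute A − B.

The non-crossing partitions of [12] form a lattice of size C_12. So A = C_12 = 208012.
Non-crossing partitions of an n-element set are counted by C_n; here n = 6. So B = C_6 = 132.
A − B = 208012 − 132 = 207880.

207880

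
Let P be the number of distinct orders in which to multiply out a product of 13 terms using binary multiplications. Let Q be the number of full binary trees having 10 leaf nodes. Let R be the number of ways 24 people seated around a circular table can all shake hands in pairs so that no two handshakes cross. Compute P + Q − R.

4862

Bracketing 13 factors into binary products is counted by C_{13−1} = C_12. So P = C_12 = 208012.
A full binary tree with L leaves has L−1 internal nodes and is counted by C_{L−1}; L = 10 gives C_9. So Q = C_9 = 4862.
With 24 = 2·12 people, non-crossing handshake pairings are non-crossing perfect matchings on a circle, counted by C_12. So R = C_12 = 208012.
P + Q − R = 208012 + 4862 − 208012 = 4862.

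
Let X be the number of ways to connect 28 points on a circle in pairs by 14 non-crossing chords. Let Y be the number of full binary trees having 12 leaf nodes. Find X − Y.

Non-crossing perfect matchings of 2n points on a circle are counted by C_n; with 28 points, n = 14. So X = C_14 = 2674440.
Full binary trees with 12 leaves have 12−1 = 11 internal nodes, so there are C_11 of them. So Y = C_11 = 58786.
X − Y = 2674440 − 58786 = 2615654.

2615654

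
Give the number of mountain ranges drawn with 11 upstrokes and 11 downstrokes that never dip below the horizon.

Dyck paths of semilength n (length 2n) are counted by C_n; here n = 11.
C_11 = 58786.

58786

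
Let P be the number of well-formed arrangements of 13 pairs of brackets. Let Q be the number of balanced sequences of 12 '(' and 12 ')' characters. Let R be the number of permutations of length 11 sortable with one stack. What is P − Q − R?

With 13 pairs the number of balanced bracket strings is the Catalan number C_13. So P = C_13 = 742900.
A balanced arrangement of 12 bracket pairs is a Dyck word of semilength 12, so the count is C_12. So Q = C_12 = 208012.
Stack-sortable permutations are exactly the 231-avoiding ones, counted by C_n; here n = 11. So R = C_11 = 58786.
P − Q − R = 742900 − 208012 − 58786 = 476102.

476102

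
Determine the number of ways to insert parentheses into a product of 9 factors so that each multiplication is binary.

1430

Bracketing 9 factors into binary products is counted by C_{9−1} = C_8.
C_8 = C_7 · 2(2·7+1)/(7+2) = 429 · 30/9 = 1430.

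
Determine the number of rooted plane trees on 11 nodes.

Rooted ordered (plane) trees on m nodes have m−1 edges and are counted by C_{m−1}; m = 11 gives C_10.
C_10 = C(20,10)/11 = 184756/11 = 16796.

16796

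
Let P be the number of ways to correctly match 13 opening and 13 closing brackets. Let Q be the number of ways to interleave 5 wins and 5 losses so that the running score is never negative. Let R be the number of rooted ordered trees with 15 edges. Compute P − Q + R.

10437703

A balanced arrangement of 13 bracket pairs is a Dyck word of semilength 13, so the count is C_13. So P = C_13 = 742900.
Reading a vote for the leader as '(' and for the other as ')' turns such a sequence into a balanced string of 5 pairs, so the count is C_5. So Q = C_5 = 42.
Rooted ordered trees with n edges are counted by C_n; here n = 15. So R = C_15 = 9694845.
P − Q + R = 742900 − 42 + 9694845 = 10437703.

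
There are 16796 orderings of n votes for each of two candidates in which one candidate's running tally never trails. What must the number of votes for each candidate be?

Such ballot sequences with n votes each are counted by C_n. Since C_10 = 16796, the index is 10.

10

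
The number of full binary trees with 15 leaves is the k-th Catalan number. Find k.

Full binary trees with 15 leaves have 15−1 = 14 internal nodes, so there are C_14 of them.

14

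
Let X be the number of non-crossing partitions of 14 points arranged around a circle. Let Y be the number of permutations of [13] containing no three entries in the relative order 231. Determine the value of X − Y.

1931540

The non-crossing partitions of [14] form a lattice of size C_14. So X = C_14 = 2674440.
For any fixed pattern of length 3, the pattern-avoiding permutations of [13] number C_13. So Y = C_13 = 742900.
X − Y = 2674440 − 742900 = 1931540.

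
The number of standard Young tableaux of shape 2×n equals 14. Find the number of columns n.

Standard Young tableaux of shape 2×n are counted by C_n, and C_4 = 14.

4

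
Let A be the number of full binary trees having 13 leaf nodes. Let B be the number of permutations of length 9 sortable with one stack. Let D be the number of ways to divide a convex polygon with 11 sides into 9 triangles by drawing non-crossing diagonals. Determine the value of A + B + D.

Full binary trees with 13 leaves have 13−1 = 12 internal nodes, so there are C_12 of them. So A = C_12 = 208012.
By Knuth's characterisation, the stack-sortable permutations of length 9 are the 231-avoiders, numbering C_9. So B = C_9 = 4862.
A convex 11-gon is triangulated into 9 triangles, and the number of such triangulations is the Catalan number C_{11−2} = C_9. So D = C_9 = 4862.
A + B + D = 208012 + 4862 + 4862 = 217736.

217736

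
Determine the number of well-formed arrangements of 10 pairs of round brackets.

A balanced arrangement of 10 bracket pairs is a Dyck word of semilength 10, so the count is C_10.
C_10 = C(20,10)/11 = 184756/11 = 16796.

16796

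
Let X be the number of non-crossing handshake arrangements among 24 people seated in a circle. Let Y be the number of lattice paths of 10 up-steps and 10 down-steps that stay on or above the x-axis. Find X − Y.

191216

Non-crossing handshake pairings of 2n people are counted by C_n; 24 people gives n = 12. So X = C_12 = 208012.
Dyck paths of semilength n (length 2n) are counted by C_n; here n = 10. So Y = C_10 = 16796.
X − Y = 208012 − 16796 = 191216.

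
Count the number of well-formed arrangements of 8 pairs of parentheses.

Balanced strings of n pairs of brackets are counted by C_n; here n = 8.
C_8 = C_7 · 2(2·7+1)/(7+2) = 429 · 30/9 = 1430.

1430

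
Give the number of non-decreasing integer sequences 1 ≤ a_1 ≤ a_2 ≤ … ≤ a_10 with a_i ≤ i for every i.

Such sub-staircase sequences of length n are counted by C_n; here n = 10.
C_10 = C(20,10)/11 = 184756/11 = 16796.

16796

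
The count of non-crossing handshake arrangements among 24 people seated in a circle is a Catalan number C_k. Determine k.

Non-crossing handshake pairings of 2n people are counted by C_n; 24 people gives n = 12.

12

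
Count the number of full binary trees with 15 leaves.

2674440

A full binary tree with L leaves has L−1 internal nodes and is counted by C_{L−1}; L = 15 gives C_14.
C_14 = C(28,14)/15 = 40116600/15 = 2674440.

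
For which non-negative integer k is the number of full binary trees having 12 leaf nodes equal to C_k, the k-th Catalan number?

11

A full binary tree with L leaves has L−1 internal nodes and is counted by C_{L−1}; L = 12 gives C_11.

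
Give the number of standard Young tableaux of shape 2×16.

35357670

Standard Young tableaux of shape 2×n are counted by C_n; here n = 16.
C_16 = C(32,16)/17 = 601080390/17 = 35357670.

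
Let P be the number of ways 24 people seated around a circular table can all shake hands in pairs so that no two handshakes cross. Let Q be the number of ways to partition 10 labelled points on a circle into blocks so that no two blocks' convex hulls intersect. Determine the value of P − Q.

191216

Non-crossing handshake pairings of 2n people are counted by C_n; 24 people gives n = 12. So P = C_12 = 208012.
Non-crossing partitions of an n-element set are counted by C_n; here n = 10. So Q = C_10 = 16796.
P − Q = 208012 − 16796 = 191216.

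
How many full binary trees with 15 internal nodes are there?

Full binary trees with n internal nodes are counted by C_n; here n = 15.
C_15 = C(30,15)/16 = 155117520/16 = 9694845.

9694845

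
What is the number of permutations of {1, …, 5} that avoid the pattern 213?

42

Permutations of [n] avoiding any single length-3 pattern are counted by C_n; here n = 5.
C_5 = C_4 · 2(2·4+1)/(4+2) = 14 · 18/6 = 42.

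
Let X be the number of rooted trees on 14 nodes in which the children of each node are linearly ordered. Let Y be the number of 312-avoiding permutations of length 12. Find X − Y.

534888

Rooted ordered (plane) trees on m nodes have m−1 edges and are counted by C_{m−1}; m = 14 gives C_13. So X = C_13 = 742900.
Permutations of [n] avoiding any single length-3 pattern are counted by C_n; here n = 12. So Y = C_12 = 208012.
X − Y = 742900 − 208012 = 534888.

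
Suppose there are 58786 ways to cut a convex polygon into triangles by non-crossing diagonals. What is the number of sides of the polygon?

Triangulations of a convex m-gon are counted by C_{m−2}. Since C_11 = 58786, the index is 11.
So m − 2 = 11, giving m = 13 sides.

13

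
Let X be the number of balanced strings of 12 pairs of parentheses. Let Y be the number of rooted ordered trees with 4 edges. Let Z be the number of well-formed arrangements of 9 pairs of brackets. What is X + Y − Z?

203164

Balanced strings of n pairs of brackets are counted by C_n; here n = 12. So X = C_12 = 208012.
A rooted plane tree with 4 edges has 5 nodes, and the count is C_4. So Y = C_4 = 14.
A balanced arrangement of 9 bracket pairs is a Dyck word of semilength 9, so the count is C_9. So Z = C_9 = 4862.
X + Y − Z = 208012 + 14 − 4862 = 203164.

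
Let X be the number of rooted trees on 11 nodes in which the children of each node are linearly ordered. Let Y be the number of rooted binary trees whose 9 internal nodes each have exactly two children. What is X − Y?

11934

Rooted ordered (plane) trees on m nodes have m−1 edges and are counted by C_{m−1}; m = 11 gives C_10. So X = C_10 = 16796.
The number of full binary trees on 9 internal nodes is the Catalan number C_9. So Y = C_9 = 4862.
X − Y = 16796 − 4862 = 11934.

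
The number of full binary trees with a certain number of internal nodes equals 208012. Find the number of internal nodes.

12

Full binary trees with n internal nodes are counted by C_n; 208012 = C_12.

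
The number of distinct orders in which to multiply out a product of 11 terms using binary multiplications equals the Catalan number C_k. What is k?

10

Ways to associate a product of 11 factors correspond to binary trees on 11 leaves, so the count is C_10.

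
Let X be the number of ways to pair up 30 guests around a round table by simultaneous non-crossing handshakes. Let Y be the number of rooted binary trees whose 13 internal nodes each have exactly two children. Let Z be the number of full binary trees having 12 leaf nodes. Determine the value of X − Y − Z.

With 30 = 2·15 people, non-crossing handshake pairings are non-crossing perfect matchings on a circle, counted by C_15. So X = C_15 = 9694845.
Full binary trees with n internal nodes are counted by C_n; here n = 13. So Y = C_13 = 742900.
Full binary trees with 12 leaves have 12−1 = 11 internal nodes, so there are C_11 of them. So Z = C_11 = 58786.
X − Y − Z = 9694845 − 742900 − 58786 = 8893159.

8893159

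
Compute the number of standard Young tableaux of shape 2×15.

By the hook-length formula (or a Dyck-path bijection), SYT of shape 2×15 number C_15.
C_15 = C(30,15)/16 = 155117520/16 = 9694845.

9694845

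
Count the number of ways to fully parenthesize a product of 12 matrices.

Ways to associate a product of 12 factors correspond to binary trees on 12 leaves, so the count is C_11.
C_11 = C(22,11)/12 = 705432/12 = 58786.

58786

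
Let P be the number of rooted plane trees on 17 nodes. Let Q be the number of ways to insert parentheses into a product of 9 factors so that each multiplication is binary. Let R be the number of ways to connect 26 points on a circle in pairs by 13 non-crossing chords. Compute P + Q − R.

34616200

Rooted ordered (plane) trees on m nodes have m−1 edges and are counted by C_{m−1}; m = 17 gives C_16. So P = C_16 = 35357670.
Ways to associate a product of 9 factors correspond to binary trees on 9 leaves, so the count is C_8. So Q = C_8 = 1430.
Non-crossing perfect matchings of 2n points on a circle are counted by C_n; with 26 points, n = 13. So R = C_13 = 742900.
P + Q − R = 35357670 + 1430 − 742900 = 34616200.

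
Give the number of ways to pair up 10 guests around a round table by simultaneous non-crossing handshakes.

With 10 = 2·5 people, non-crossing handshake pairings are non-crossing perfect matchings on a circle, counted by C_5.
C_5 = C(10,5)/6 = 252/6 = 42.

42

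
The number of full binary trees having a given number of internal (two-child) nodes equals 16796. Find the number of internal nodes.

Full binary trees with n internal nodes are counted by C_n. The Catalan number equal to 16796 is C_10.

10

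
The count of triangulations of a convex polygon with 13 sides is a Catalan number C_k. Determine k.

A convex 13-gon is triangulated into 11 triangles, and the number of such triangulations is the Catalan number C_{13−2} = C_11.

11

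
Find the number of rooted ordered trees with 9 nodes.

1430

Rooted ordered (plane) trees on m nodes have m−1 edges and are counted by C_{m−1}; m = 9 gives C_8.
C_8 = 1430.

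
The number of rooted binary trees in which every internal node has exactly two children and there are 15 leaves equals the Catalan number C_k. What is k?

A full binary tree with L leaves has L−1 internal nodes and is counted by C_{L−1}; L = 15 gives C_14.

14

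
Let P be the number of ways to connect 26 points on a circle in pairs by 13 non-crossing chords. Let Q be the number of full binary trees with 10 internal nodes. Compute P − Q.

Pairing 26 circle points by 13 non-crossing chords gives C_13 matchings. So P = C_13 = 742900.
Full binary trees with n internal nodes are counted by C_n; here n = 10. So Q = C_10 = 16796.
P − Q = 742900 − 16796 = 726104.

726104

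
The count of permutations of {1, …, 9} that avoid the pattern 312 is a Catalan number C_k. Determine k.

9

Permutations of [n] avoiding any single length-3 pattern are counted by C_n; here n = 9.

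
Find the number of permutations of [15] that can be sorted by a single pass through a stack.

By Knuth's characterisation, the stack-sortable permutations of length 15 are the 231-avoiders, numbering C_15.
C_15 = C_14 · 2(2·14+1)/(14+2) = 2674440 · 58/16 = 9694845.

9694845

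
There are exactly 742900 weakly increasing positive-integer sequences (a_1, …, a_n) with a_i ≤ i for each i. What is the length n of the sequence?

Such sub-staircase sequences of length n are counted by C_n. Since C_13 = 742900, the index is 13.

13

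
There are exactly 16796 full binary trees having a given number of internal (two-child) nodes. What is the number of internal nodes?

10

Full binary trees with n internal nodes are counted by C_n. The Catalan number equal to 16796 is C_10.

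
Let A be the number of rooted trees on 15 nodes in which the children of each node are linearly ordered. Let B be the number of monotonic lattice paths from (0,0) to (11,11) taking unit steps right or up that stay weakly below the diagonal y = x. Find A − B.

2615654

Rooted ordered (plane) trees on m nodes have m−1 edges and are counted by C_{m−1}; m = 15 gives C_14. So A = C_14 = 2674440.
Sub-diagonal monotone paths from (0,0) to (11,11) biject with Dyck paths of semilength 11, giving C_11. So B = C_11 = 58786.
A − B = 2674440 − 58786 = 2615654.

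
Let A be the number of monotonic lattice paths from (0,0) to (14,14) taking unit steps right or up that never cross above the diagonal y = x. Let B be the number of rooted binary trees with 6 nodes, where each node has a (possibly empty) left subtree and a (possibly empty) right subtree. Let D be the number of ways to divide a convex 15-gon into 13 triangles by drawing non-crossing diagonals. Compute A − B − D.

1931408

Monotone paths in an n×n grid that stay weakly below the diagonal are counted by C_n; here n = 14. So A = C_14 = 2674440.
Rooted binary trees with 6 nodes (each child slot possibly empty) number C_6. So B = C_6 = 132.
Triangulations of a convex m-gon are counted by C_{m−2}; with m = 15 this is C_13. So D = C_13 = 742900.
A − B − D = 2674440 − 132 − 742900 = 1931408.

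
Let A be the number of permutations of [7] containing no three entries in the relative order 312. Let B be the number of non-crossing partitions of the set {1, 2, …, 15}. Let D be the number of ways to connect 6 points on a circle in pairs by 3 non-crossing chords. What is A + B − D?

For any fixed pattern of length 3, the pattern-avoiding permutations of [7] number C_7. So A = C_7 = 429.
Non-crossing partitions of an n-element set are counted by C_n; here n = 15. So B = C_15 = 9694845.
Non-crossing perfect matchings of 2n points on a circle are counted by C_n; with 6 points, n = 3. So D = C_3 = 5.
A + B − D = 429 + 9694845 − 5 = 9695269.

9695269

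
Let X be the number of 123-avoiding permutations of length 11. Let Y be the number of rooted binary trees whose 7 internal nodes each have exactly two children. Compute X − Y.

Permutations of [n] avoiding any single length-3 pattern are counted by C_n; here n = 11. So X = C_11 = 58786.
Full binary trees with n internal nodes are counted by C_n; here n = 7. So Y = C_7 = 429.
X − Y = 58786 − 429 = 58357.

58357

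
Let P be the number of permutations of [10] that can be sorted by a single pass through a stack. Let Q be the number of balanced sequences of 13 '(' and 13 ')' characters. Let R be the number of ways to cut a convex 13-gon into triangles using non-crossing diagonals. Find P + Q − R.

Stack-sortable permutations are exactly the 231-avoiding ones, counted by C_n; here n = 10. So P = C_10 = 16796.
Balanced strings of n pairs of brackets are counted by C_n; here n = 13. So Q = C_13 = 742900.
Triangulations of a convex m-gon are counted by C_{m−2}; with m = 13 this is C_11. So R = C_11 = 58786.
P + Q − R = 16796 + 742900 − 58786 = 700910.

700910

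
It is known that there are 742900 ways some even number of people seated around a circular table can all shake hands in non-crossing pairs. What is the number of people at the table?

Non-crossing handshake pairings of 2n people are counted by C_n, and C_13 = 742900.
So n = 13, and there are 2n = 26 people.

26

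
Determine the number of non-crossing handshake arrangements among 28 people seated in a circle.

2674440

Non-crossing handshake pairings of 2n people are counted by C_n; 28 people gives n = 14.
C_14 = C_13 · 2(2·13+1)/(13+2) = 742900 · 54/15 = 2674440.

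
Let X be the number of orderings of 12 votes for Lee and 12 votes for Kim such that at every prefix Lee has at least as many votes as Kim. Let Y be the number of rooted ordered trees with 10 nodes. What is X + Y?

212874

Ballot sequences with n votes each where one side never trails are Dyck words, counted by C_n; here n = 12. So X = C_12 = 208012.
Rooted ordered (plane) trees on m nodes have m−1 edges and are counted by C_{m−1}; m = 10 gives C_9. So Y = C_9 = 4862.
X + Y = 208012 + 4862 = 212874.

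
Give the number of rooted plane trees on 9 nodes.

1430

A rooted plane tree on 9 nodes has 8 edges, and such trees are counted by C_8.
C_8 = 1430.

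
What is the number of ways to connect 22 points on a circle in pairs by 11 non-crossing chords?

58786

Pairing 22 circle points by 11 non-crossing chords gives C_11 matchings.
C_11 = C(22,11)/12 = 705432/12 = 58786.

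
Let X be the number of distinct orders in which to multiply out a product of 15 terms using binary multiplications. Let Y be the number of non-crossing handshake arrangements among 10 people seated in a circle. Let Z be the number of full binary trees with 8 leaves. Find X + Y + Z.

Parenthesizations of m factors correspond to full binary trees with m leaves, counted by C_{m−1}; m = 15 gives C_14. So X = C_14 = 2674440.
With 10 = 2·5 people, non-crossing handshake pairings are non-crossing perfect matchings on a circle, counted by C_5. So Y = C_5 = 42.
A full binary tree with L leaves has L−1 internal nodes and is counted by C_{L−1}; L = 8 gives C_7. So Z = C_7 = 429.
X + Y + Z = 2674440 + 42 + 429 = 2674911.

2674911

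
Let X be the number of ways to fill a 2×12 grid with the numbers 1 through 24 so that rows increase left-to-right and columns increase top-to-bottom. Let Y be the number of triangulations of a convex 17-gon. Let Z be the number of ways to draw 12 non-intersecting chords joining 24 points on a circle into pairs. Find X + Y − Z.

9694845

Standard Young tableaux of shape 2×n are counted by C_n; here n = 12. So X = C_12 = 208012.
The number of triangulations of a 17-gon is the Catalan number C_15 (index = sides − 2). So Y = C_15 = 9694845.
Pairing 24 circle points by 12 non-crossing chords gives C_12 matchings. So Z = C_12 = 208012.
X + Y − Z = 208012 + 9694845 − 208012 = 9694845.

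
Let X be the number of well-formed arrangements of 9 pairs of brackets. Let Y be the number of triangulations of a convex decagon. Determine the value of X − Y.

Balanced strings of n pairs of brackets are counted by C_n; here n = 9. So X = C_9 = 4862.
The number of triangulations of a 10-gon is the Catalan number C_8 (index = sides − 2). So Y = C_8 = 1430.
X − Y = 4862 − 1430 = 3432.

3432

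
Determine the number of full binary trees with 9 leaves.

1430

A full binary tree with L leaves has L−1 internal nodes and is counted by C_{L−1}; L = 9 gives C_8.
C_8 = C_7 · 2(2·7+1)/(7+2) = 429 · 30/9 = 1430.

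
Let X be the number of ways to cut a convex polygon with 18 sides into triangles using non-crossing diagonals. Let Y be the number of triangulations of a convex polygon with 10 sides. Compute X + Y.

The number of triangulations of an 18-gon is the Catalan number C_16 (index = sides − 2). So X = C_16 = 35357670.
Triangulations of a convex m-gon are counted by C_{m−2}; with m = 10 this is C_8. So Y = C_8 = 1430.
X + Y = 35357670 + 1430 = 35359100.

35359100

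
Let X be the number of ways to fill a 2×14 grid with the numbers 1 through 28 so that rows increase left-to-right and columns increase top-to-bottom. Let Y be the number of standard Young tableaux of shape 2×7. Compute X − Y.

By the hook-length formula (or a Dyck-path bijection), SYT of shape 2×14 number C_14. So X = C_14 = 2674440.
By the hook-length formula (or a Dyck-path bijection), SYT of shape 2×7 number C_7. So Y = C_7 = 429.
X − Y = 2674440 − 429 = 2674011.

2674011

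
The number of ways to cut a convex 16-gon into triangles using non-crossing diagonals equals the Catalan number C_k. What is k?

14

The number of triangulations of a 16-gon is the Catalan number C_14 (index = sides − 2).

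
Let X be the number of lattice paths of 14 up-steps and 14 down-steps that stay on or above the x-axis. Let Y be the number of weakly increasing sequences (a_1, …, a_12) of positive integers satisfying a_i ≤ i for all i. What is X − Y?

Paths of 14 up- and 14 down-steps that never dip below the axis are Dyck paths; their count is C_14. So X = C_14 = 2674440.
Such sub-staircase sequences of length n are counted by C_n; here n = 12. So Y = C_12 = 208012.
X − Y = 2674440 − 208012 = 2466428.

2466428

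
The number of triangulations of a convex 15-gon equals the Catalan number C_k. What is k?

A convex 15-gon is triangulated into 13 triangles, and the number of such triangulations is the Catalan number C_{15−2} = C_13.

13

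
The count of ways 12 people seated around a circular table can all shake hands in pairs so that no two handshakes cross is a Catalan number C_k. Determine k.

With 12 = 2·6 people, non-crossing handshake pairings are non-crossing perfect matchings on a circle, counted by C_6.

6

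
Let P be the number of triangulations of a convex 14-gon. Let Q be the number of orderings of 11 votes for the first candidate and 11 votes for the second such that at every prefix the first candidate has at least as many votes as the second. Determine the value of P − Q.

Triangulations of a convex m-gon are counted by C_{m−2}; with m = 14 this is C_12. So P = C_12 = 208012.
Ballot sequences with n votes each where one side never trails are Dyck words, counted by C_n; here n = 11. So Q = C_11 = 58786.
P − Q = 208012 − 58786 = 149226.

149226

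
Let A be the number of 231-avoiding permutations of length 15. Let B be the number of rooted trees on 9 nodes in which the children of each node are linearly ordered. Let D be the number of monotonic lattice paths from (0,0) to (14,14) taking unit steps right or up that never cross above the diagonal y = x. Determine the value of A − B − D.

For any fixed pattern of length 3, the pattern-avoiding permutations of [15] number C_15. So A = C_15 = 9694845.
Rooted ordered (plane) trees on m nodes have m−1 edges and are counted by C_{m−1}; m = 9 gives C_8. So B = C_8 = 1430.
Monotone paths in an n×n grid that stay weakly below the diagonal are counted by C_n; here n = 14. So D = C_14 = 2674440.
A − B − D = 9694845 − 1430 − 2674440 = 7018975.

7018975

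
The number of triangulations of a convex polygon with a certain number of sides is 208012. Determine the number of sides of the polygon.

Triangulations of a convex m-gon are counted by C_{m−2}, and C_12 = 208012.
So m − 2 = 12, giving m = 14 sides.

14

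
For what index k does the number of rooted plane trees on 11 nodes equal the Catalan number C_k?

A rooted plane tree on 11 nodes has 10 edges, and such trees are counted by C_10.

10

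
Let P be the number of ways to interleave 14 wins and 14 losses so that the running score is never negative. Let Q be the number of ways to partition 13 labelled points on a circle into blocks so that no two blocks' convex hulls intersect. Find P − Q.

1931540

Reading a vote for the leader as '(' and for the other as ')' turns such a sequence into a balanced string of 14 pairs, so the count is C_14. So P = C_14 = 2674440.
Non-crossing partitions of an n-element set are counted by C_n; here n = 13. So Q = C_13 = 742900.
P − Q = 2674440 − 742900 = 1931540.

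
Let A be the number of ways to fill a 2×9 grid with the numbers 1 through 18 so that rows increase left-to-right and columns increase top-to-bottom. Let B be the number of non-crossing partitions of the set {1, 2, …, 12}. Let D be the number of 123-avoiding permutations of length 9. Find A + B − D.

208012

By the hook-length formula (or a Dyck-path bijection), SYT of shape 2×9 number C_9. So A = C_9 = 4862.
Non-crossing partitions of an n-element set are counted by C_n; here n = 12. So B = C_12 = 208012.
For any fixed pattern of length 3, the pattern-avoiding permutations of [9] number C_9. So D = C_9 = 4862.
A + B − D = 4862 + 208012 − 4862 = 208012.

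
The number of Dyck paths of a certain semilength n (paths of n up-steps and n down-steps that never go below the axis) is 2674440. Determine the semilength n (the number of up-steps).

Dyck paths of semilength n are counted by C_n; 2674440 = C_14.

14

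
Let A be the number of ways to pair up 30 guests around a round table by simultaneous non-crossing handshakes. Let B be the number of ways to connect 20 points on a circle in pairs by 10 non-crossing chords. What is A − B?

With 30 = 2·15 people, non-crossing handshake pairings are non-crossing perfect matchings on a circle, counted by C_15. So A = C_15 = 9694845.
Pairing 20 circle points by 10 non-crossing chords gives C_10 matchings. So B = C_10 = 16796.
A − B = 9694845 − 16796 = 9678049.

9678049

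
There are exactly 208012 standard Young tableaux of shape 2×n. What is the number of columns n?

Standard Young tableaux of shape 2×n are counted by C_n, and C_12 = 208012.

12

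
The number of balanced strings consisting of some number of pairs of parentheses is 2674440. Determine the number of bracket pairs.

14

Balanced strings of n bracket-pairs are counted by C_n; 2674440 = C_14.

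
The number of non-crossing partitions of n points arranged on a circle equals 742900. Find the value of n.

Non-crossing partitions of [n] are counted by C_n. The Catalan number equal to 742900 is C_13.

13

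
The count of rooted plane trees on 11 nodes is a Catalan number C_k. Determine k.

10

Rooted ordered (plane) trees on m nodes have m−1 edges and are counted by C_{m−1}; m = 11 gives C_10.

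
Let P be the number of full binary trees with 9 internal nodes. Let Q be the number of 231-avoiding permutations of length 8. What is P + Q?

6292

The number of full binary trees on 9 internal nodes is the Catalan number C_9. So P = C_9 = 4862.
For any fixed pattern of length 3, the pattern-avoiding permutations of [8] number C_8. So Q = C_8 = 1430.
P + Q = 4862 + 1430 = 6292.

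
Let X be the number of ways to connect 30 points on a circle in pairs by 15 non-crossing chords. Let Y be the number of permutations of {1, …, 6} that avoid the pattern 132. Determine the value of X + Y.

Pairing 30 circle points by 15 non-crossing chords gives C_15 matchings. So X = C_15 = 9694845.
For any fixed pattern of length 3, the pattern-avoiding permutations of [6] number C_6. So Y = C_6 = 132.
X + Y = 9694845 + 132 = 9694977.

9694977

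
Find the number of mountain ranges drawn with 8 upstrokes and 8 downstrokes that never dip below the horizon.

1430

Paths of 8 up- and 8 down-steps that never dip below the axis are Dyck paths; their count is C_8.
C_8 = 1430.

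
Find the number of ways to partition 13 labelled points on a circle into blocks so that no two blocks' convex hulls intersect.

The non-crossing partitions of [13] form a lattice of size C_13.
C_13 = C_12 · 2(2·12+1)/(12+2) = 208012 · 50/14 = 742900.

742900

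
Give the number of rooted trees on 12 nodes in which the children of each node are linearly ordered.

58786

A rooted plane tree on 12 nodes has 11 edges, and such trees are counted by C_11.
C_11 = 58786.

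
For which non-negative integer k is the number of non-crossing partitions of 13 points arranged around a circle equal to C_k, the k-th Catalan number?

13

The non-crossing partitions of [13] form a lattice of size C_13.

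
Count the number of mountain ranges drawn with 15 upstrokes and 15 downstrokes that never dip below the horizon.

Paths of 15 up- and 15 down-steps that never dip below the axis are Dyck paths; their count is C_15.
C_15 = C(30,15)/16 = 155117520/16 = 9694845.

9694845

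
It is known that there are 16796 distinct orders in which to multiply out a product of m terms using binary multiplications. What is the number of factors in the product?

11

Parenthesizations of m factors are counted by C_{m−1}; 16796 = C_10.
So the index is 10, and the number of factors is 10 + 1 = 11.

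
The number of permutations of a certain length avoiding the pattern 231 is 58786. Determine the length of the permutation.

11

Permutations of [n] avoiding a fixed length-3 pattern are counted by C_n, and C_11 = 58786.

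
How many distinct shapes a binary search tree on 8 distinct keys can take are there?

Binary trees (left/right distinguished) on n nodes are counted by C_n; here n = 8.
C_8 = C_7 · 2(2·7+1)/(7+2) = 429 · 30/9 = 1430.

1430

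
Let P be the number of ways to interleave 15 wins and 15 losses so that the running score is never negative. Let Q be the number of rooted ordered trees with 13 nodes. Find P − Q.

Ballot sequences with n votes each where one side never trails are Dyck words, counted by C_n; here n = 15. So P = C_15 = 9694845.
A rooted plane tree on 13 nodes has 12 edges, and such trees are counted by C_12. So Q = C_12 = 208012.
P − Q = 9694845 − 208012 = 9486833.

9486833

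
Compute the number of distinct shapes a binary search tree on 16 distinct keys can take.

Rooted binary trees with 16 nodes (each child slot possibly empty) number C_16.
C_16 = C(32,16)/17 = 601080390/17 = 35357670.

35357670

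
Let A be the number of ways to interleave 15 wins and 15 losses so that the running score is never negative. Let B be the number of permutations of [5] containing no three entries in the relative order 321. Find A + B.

9694887

Reading a vote for the leader as '(' and for the other as ')' turns such a sequence into a balanced string of 15 pairs, so the count is C_15. So A = C_15 = 9694845.
Permutations of [n] avoiding any single length-3 pattern are counted by C_n; here n = 5. So B = C_5 = 42.
A + B = 9694845 + 42 = 9694887.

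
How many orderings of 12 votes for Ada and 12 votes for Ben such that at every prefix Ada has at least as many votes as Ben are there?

208012

Reading a vote for the leader as '(' and for the other as ')' turns such a sequence into a balanced string of 12 pairs, so the count is C_12.
C_12 = C(24,12)/13 = 2704156/13 = 208012.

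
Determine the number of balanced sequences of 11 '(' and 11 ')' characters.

58786

Balanced strings of n pairs of brackets are counted by C_n; here n = 11.
C_11 = C(22,11)/12 = 705432/12 = 58786.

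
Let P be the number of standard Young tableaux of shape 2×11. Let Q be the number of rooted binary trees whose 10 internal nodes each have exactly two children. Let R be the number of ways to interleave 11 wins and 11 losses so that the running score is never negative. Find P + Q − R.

16796

By the hook-length formula (or a Dyck-path bijection), SYT of shape 2×11 number C_11. So P = C_11 = 58786.
The number of full binary trees on 10 internal nodes is the Catalan number C_10. So Q = C_10 = 16796.
Reading a vote for the leader as '(' and for the other as ')' turns such a sequence into a balanced string of 11 pairs, so the count is C_11. So R = C_11 = 58786.
P + Q − R = 58786 + 16796 − 58786 = 16796.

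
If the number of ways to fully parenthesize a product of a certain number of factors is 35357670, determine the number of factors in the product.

17

Parenthesizations of m factors are counted by C_{m−1}. Since C_16 = 35357670, the index is 16.
So the index is 16, and the number of factors is 16 + 1 = 17.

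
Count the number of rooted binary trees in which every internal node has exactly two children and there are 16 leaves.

9694845

A full binary tree with L leaves has L−1 internal nodes and is counted by C_{L−1}; L = 16 gives C_15.
C_15 = C(30,15)/16 = 155117520/16 = 9694845.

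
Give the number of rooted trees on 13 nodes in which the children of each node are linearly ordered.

A rooted plane tree on 13 nodes has 12 edges, and such trees are counted by C_12.
C_12 = 208012.

208012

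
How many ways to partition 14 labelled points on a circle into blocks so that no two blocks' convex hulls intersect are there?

2674440

Non-crossing partitions of an n-element set are counted by C_n; here n = 14.
C_14 = C(28,14)/15 = 40116600/15 = 2674440.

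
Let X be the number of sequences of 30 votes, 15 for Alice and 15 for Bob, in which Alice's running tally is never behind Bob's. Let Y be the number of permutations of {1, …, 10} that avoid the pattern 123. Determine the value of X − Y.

9678049

Reading a vote for the leader as '(' and for the other as ')' turns such a sequence into a balanced string of 15 pairs, so the count is C_15. So X = C_15 = 9694845.
Permutations of [n] avoiding any single length-3 pattern are counted by C_n; here n = 10. So Y = C_10 = 16796.
X − Y = 9694845 − 16796 = 9678049.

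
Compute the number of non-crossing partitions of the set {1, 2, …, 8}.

1430

The non-crossing partitions of [8] form a lattice of size C_8.
C_8 = C(16,8)/9 = 12870/9 = 1430.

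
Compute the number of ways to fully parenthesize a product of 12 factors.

58786

Bracketing 12 factors into binary products is counted by C_{12−1} = C_11.
C_11 = C(22,11)/12 = 705432/12 = 58786.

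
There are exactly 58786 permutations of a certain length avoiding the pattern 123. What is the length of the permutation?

11

Permutations of [n] avoiding a fixed length-3 pattern are counted by C_n; 58786 = C_11.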